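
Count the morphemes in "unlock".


Word: "unlock"
Morphemes: un- / lock
Each morpheme carries meaning
= 2 morphemes


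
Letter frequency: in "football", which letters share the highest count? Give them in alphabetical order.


Word: "football"
Letter counts:
  'a': 1
  'b': 1
  'f': 1
  'l': 2
  'o': 2
  't': 1
Maximum count = 2
Most frequent = 'l', 'o' (2 times each)


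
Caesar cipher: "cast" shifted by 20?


Word: "cast"
Shift: 20
Each letter → (letter + shift) mod 26:
  'c' (2) + 20 = 22 → 'w'
  'a' (0) + 20 = 20 → 'u'
  's' (18) + 20 = 12 → 'm'
  't' (19) + 20 = 13 → 'n'
Result = "wumn"


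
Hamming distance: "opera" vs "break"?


Comparing character by character (same length = 5):
  Pos 0: 'o' vs 'b' !=
  Pos 1: 'p' vs 'r' !=
  Pos 2: 'e' vs 'e' =
  Pos 3: 'r' vs 'a' !=
  Pos 4: 'a' vs 'k' !=
Hamming distance = 4


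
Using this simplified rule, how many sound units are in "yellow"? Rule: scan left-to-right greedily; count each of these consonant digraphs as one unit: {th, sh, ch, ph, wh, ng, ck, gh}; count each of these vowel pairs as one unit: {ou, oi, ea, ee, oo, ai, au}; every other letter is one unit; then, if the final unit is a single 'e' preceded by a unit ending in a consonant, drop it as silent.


Word: "yellow" (6 letters)
Left-to-right scan:
  (1) 'y' (letter)
  (2) 'e' (letter)
  (3) 'l' (letter)
  (4) 'l' (letter)
  (5) 'o' (letter)
  (6) 'w' (letter)
Units from scan: 6
Sound units = 6 units


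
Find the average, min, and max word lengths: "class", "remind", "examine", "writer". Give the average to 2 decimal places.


Lengths: "class"=5, "remind"=6, "examine"=7, "writer"=6
Sum = 24, Count = 4
Average = 24/4 = 6.00
= avg=6.00, min=5, max=7


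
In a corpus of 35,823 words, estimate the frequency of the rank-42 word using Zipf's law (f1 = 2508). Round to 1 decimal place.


Zipf's law: f(r) = f(1) / r
f(1) = 2508
f(42) = 2508 / 42
= 59.7 occurrences


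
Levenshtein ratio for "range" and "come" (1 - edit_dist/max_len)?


Word 1: "range" (length 5)
Word 2: "come" (length 4)
One optimal edit sequence:
  1. delete 'r'  (+1)
  2. substitute 'a' -> 'c'  (+1)
  3. substitute 'n' -> 'o'  (+1)
  4. substitute 'g' -> 'm'  (+1)
  5. keep 'e'
Edit distance = 4
Max length = max(5, 4) = 5
Similarity = 1 - 4/5
= 0.2000


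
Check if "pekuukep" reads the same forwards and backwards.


Word: "pekuukep"
Reversed: "pekuukep"
Forward == Backward? pekuukep == pekuukep
Palindrome = Yes


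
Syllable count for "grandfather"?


Word: "grandfather"
Syllable breakdown: grand | fa | ther
Counting: 3 parts
= 3 syllables


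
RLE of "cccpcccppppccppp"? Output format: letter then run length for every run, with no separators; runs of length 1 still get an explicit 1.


String: "cccpcccppppccppp"
Scanning for consecutive runs:
  'c' x 3
  'p' x 1
  'c' x 3
  'p' x 4
  'c' x 2
  'p' x 3
RLE = "c3p1c3p4c2p3"


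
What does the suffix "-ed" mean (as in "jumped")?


Suffix: -ed
As in: jumped -> jump + -ed
Meaning = past tense


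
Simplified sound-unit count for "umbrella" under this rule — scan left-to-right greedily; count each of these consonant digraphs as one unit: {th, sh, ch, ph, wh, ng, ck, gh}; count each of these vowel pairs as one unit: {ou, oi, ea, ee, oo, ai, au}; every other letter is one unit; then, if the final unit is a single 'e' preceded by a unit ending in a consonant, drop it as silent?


Word: "umbrella" (8 letters)
Left-to-right scan:
  1. 'u' (letter)
  2. 'm' (letter)
  3. 'b' (letter)
  4. 'r' (letter)
  5. 'e' (letter)
  6. 'l' (letter)
  7. 'l' (letter)
  8. 'a' (letter)
Units from scan: 8
Sound units = 8 units


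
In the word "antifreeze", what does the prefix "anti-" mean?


Prefix: anti-
Example: antifreeze = anti- + freeze
Meaning = against


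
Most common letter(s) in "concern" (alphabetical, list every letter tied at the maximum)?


Word: "concern"
Letter counts:
  'c': 2
  'e': 1
  'n': 2
  'o': 1
  'r': 1
Maximum count = 2
Most frequent = 'c', 'n' (2 times each)


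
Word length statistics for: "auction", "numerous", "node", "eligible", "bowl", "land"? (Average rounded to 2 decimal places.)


Lengths: "auction"=7, "numerous"=8, "node"=4, "eligible"=8, "bowl"=4, "land"=4
Sum = 35, Count = 6
Average = 35/6 = 5.83
= avg=5.83, min=4, max=8


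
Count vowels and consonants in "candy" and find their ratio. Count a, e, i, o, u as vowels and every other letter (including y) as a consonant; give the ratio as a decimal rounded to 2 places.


Word: "candy"
Vowels (a,e,i,o,u): 1
Consonants: 4
Ratio = 1/4
= 0.25


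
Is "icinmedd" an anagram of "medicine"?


Word 1: "medicine" → sorted: cdeeiimn
Word 2: "icinmedd" → sorted: cddeiimn
Same letters? cdeeiimn != cddeiimn
Anagram = No


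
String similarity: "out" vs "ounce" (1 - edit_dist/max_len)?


Word 1: "out" (length 3)
Word 2: "ounce" (length 5)
One optimal edit sequence:
  1. keep 'o'
  2. keep 'u'
  3. insert 'n'  (+1)
  4. insert 'c'  (+1)
  5. substitute 't' -> 'e'  (+1)
Edit distance = 3
Max length = max(3, 5) = 5
Similarity = 1 - 3/5
= 0.4000


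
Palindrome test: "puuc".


Word: "puuc"
Reversed: "cuup"
Forward == Backward? puuc != cuup
Palindrome = No


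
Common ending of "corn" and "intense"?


Word 1: "corn"
Word 2: "intense"
Comparing from end:
  Pos -1: 'n' != 'e' (stop)
LCS = "" (length 0)


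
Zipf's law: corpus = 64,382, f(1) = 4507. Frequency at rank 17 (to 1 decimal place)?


Zipf's law: f(r) = f(1) / r
f(1) = 4507
f(17) = 4507 / 17
= 265.1 occurrences


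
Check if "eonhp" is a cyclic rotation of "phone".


Word: "phone", Candidate: "eonhp"
Method: check if candidate is substring of word+word
"phonephone" contains "eonhp"? No
Is rotation = No


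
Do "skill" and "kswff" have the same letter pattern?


Pattern of "skill": [0, 1, 2, 3, 3]
Pattern of "kswff": [0, 1, 2, 3, 3]
Patterns match
Same pattern = Yes


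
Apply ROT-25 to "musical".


Word: "musical"
Shift: 25
Each letter → (letter + shift) mod 26:
  'm' (12) + 25 = 11 → 'l'
  'u' (20) + 25 = 19 → 't'
  's' (18) + 25 = 17 → 'r'
  'i' (8) + 25 = 7 → 'h'
  'c' (2) + 25 = 1 → 'b'
  'a' (0) + 25 = 25 → 'z'
  'l' (11) + 25 = 10 → 'k'
Result = "ltrhbzk"


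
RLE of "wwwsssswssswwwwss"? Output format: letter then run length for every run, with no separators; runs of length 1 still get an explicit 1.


String: "wwwsssswssswwwwss"
Scanning for consecutive runs:
  'w' x 3
  's' x 4
  'w' x 1
  's' x 3
  'w' x 4
  's' x 2
RLE = "w3s4w1s3w4s2"


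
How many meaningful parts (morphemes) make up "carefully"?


Word: "carefully"
Morphemes: care | -ful | -ly
Each morpheme carries meaning
= 3 morphemes


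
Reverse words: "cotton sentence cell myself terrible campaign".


Original: "cotton sentence cell myself terrible campaign"
Words (1..n): cotton | sentence | cell | myself | terrible | campaign
Reversed (n..1): campaign | terrible | myself | cell | sentence | cotton
Result = "campaign terrible myself cell sentence cotton"


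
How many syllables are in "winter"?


Word: "winter"
Syllable breakdown: win · ter
Counting: 2 parts
= 2 syllables


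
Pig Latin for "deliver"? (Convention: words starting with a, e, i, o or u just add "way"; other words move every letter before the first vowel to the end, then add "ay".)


Word: "deliver"
Starts with consonant(s) → move to end, add 'ay'
Consonant cluster: "d"
Pig Latin = "eliverday"


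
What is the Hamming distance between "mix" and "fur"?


Comparing character by character (same length = 3):
  Pos 0: 'm' vs 'f' !=
  Pos 1: 'i' vs 'u' !=
  Pos 2: 'x' vs 'r' !=
Hamming distance = 3


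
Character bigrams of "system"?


Word: "system" (length 6)
Number of bigrams = 6 - 2 + 1 = 5
  Position 0: "sy"
  Position 1: "ys"
  Position 2: "st"
  Position 3: "te"
  Position 4: "em"
Bigrams = "sy", "ys", "st", "te", "em"


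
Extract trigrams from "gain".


Word: "gain" (length 4)
Number of trigrams = 4 - 3 + 1 = 2
  Position 0: "gai"
  Position 1: "ain"
Trigrams = "gai", "ain"


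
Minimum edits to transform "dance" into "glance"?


Word 1: "dance" (length 5)
Word 2: "glance" (length 6)
One optimal edit sequence (insert/delete/substitute each cost 1):
  1. insert 'g'  (+1)
  2. substitute 'd' -> 'l'  (+1)
  3. keep 'a'
  4. keep 'n'
  5. keep 'c'
  6. keep 'e'
Total edit operations: 2
Edit distance = 2


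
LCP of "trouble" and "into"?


Word 1: "trouble"
Word 2: "into"
Comparing from start:
  Pos 0: 't' != 'i' (stop)
LCP = "" (length 0)


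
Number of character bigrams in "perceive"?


Word: "perceive" (length 8)
Number of 2-grams = length - 2 + 1 = 8 - 2 + 1
= 7


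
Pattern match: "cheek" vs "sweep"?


Pattern of "cheek": [0, 1, 2, 2, 3]
Pattern of "sweep": [0, 1, 2, 2, 3]
Patterns match
Same pattern = Yes


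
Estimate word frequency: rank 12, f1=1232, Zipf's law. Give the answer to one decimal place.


Zipf's law: f(r) = f(1) / r
f(1) = 1232
f(12) = 1232 / 12
= 102.7 occurrences


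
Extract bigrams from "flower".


Word: "flower" (length 6)
Number of bigrams = 6 - 2 + 1 = 5
  Position 0: "fl"
  Position 1: "lo"
  Position 2: "ow"
  Position 3: "we"
  Position 4: "er"
Bigrams = "fl", "lo", "ow", "we", "er"


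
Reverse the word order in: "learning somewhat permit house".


Original: "learning somewhat permit house"
Words (1..n): learning | somewhat | permit | house
Reversed (n..1): house | permit | somewhat | learning
Result = "house permit somewhat learning"


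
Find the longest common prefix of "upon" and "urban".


Word 1: "upon"
Word 2: "urban"
Comparing from start:
  Pos 0: 'u' == 'u'
  Pos 1: 'p' != 'r' (stop)
LCP = "u" (length 1)


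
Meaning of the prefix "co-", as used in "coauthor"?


Prefix: co-
Example: coauthor (co- + author)
Meaning = together


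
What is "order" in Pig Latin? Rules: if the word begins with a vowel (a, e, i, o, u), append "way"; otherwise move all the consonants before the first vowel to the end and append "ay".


Word: "order"
Starts with vowel → add 'way'
Pig Latin = "orderway"


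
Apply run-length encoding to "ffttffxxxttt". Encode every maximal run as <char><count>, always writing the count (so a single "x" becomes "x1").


String: "ffttffxxxttt"
Scanning for consecutive runs:
  'f' x 2
  't' x 2
  'f' x 2
  'x' x 3
  't' x 3
RLE = "f2t2f2x3t3"


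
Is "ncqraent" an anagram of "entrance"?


Word 1: "entrance" → sorted: aceennrt
Word 2: "ncqraent" → sorted: acennqrt
Same letters? aceennrt != acennqrt
Anagram = No


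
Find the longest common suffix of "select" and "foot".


Word 1: "select"
Word 2: "foot"
Comparing from end:
  Pos -1: 't' == 't'
  Pos -2: 'c' != 'o' (stop)
LCS = "t" (length 1)


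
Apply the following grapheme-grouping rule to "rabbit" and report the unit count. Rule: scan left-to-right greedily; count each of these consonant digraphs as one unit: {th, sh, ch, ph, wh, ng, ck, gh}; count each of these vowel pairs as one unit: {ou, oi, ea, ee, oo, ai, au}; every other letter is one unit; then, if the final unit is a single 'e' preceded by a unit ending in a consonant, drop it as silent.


Word: "rabbit" (6 letters)
Left-to-right scan:
  (1) 'r' (letter)
  (2) 'a' (letter)
  (3) 'b' (letter)
  (4) 'b' (letter)
  (5) 'i' (letter)
  (6) 't' (letter)
Units from scan: 6
Sound units = 6 units


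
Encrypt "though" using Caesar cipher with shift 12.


Word: "though"
Shift: 12
Each letter → (letter + shift) mod 26:
  't' (19) + 12 = 5 → 'f'
  'h' (7) + 12 = 19 → 't'
  'o' (14) + 12 = 0 → 'a'
  'u' (20) + 12 = 6 → 'g'
  'g' (6) + 12 = 18 → 's'
  'h' (7) + 12 = 19 → 't'
Result = "ftagst"


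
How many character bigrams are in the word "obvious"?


Word: "obvious" (length 7)
Number of 2-grams = length - 2 + 1 = 7 - 2 + 1
= 6


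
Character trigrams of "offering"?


Word: "offering" (length 8)
Number of trigrams = 8 - 3 + 1 = 6
  Position 0: "off"
  Position 1: "ffe"
  Position 2: "fer"
  Position 3: "eri"
  Position 4: "rin"
  Position 5: "ing"
Trigrams = "off", "ffe", "fer", "eri", "rin", "ing"


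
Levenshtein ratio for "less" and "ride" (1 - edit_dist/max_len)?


Word 1: "less" (length 4)
Word 2: "ride" (length 4)
One optimal edit sequence:
  1. substitute 'l' -> 'r'  (+1)
  2. substitute 'e' -> 'i'  (+1)
  3. substitute 's' -> 'd'  (+1)
  4. substitute 's' -> 'e'  (+1)
Edit distance = 4
Max length = max(4, 4) = 4
Similarity = 1 - 4/4
= 0.0000


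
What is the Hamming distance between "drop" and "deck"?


Comparing character by character (same length = 4):
  Pos 0: 'd' vs 'd' =
  Pos 1: 'r' vs 'e' !=
  Pos 2: 'o' vs 'c' !=
  Pos 3: 'p' vs 'k' !=
Hamming distance = 3


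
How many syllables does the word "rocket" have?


Word: "rocket"
Syllable breakdown: rock · et
Counting: 2 parts
= 2 syllables


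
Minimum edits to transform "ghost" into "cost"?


Word 1: "ghost" (length 5)
Word 2: "cost" (length 4)
One optimal edit sequence (insert/delete/substitute each cost 1):
  1. delete 'g'  (+1)
  2. substitute 'h' -> 'c'  (+1)
  3. keep 'o'
  4. keep 's'
  5. keep 't'
Total edit operations: 2
Edit distance = 2


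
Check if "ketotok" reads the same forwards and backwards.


Word: "ketotok"
Reversed: "kototek"
Forward == Backward? ketotok != kototek
Palindrome = No


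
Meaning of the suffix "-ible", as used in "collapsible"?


Suffix: -ible
As in: collapsible -> collapse + -ible, with a spelling change
Meaning = capable of


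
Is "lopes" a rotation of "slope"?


Word: "slope", Candidate: "lopes"
Method: check if candidate is substring of word+word
"slopeslope" contains "lopes"? Yes
Is rotation = Yes


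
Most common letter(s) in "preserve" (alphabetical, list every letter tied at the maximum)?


Word: "preserve"
Letter counts:
  'e': 3
  'p': 1
  'r': 2
  's': 1
  'v': 1
Maximum count = 3
Most frequent = 'e' (3 times each)


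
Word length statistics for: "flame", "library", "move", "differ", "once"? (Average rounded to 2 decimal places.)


Lengths: "flame"=5, "library"=7, "move"=4, "differ"=6, "once"=4
Sum = 26, Count = 5
Average = 26/5 = 5.20
= avg=5.20, min=4, max=7


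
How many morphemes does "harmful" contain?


Word: "harmful"
Morphemes: harm | -ful
Each morpheme carries meaning
= 2 morphemes


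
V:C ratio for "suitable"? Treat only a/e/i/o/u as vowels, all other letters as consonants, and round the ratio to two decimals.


Word: "suitable"
Vowels (a,e,i,o,u): 4
Consonants: 4
Ratio = 4/4
= 1.00


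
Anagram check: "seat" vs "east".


Word 1: "seat" → sorted: aest
Word 2: "east" → sorted: aest
Same letters? aest == aest
Anagram = Yes


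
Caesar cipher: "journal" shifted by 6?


Word: "journal"
Shift: 6
Each letter → (letter + shift) mod 26:
  'j' (9) + 6 = 15 → 'p'
  'o' (14) + 6 = 20 → 'u'
  'u' (20) + 6 = 0 → 'a'
  'r' (17) + 6 = 23 → 'x'
  'n' (13) + 6 = 19 → 't'
  'a' (0) + 6 = 6 → 'g'
  'l' (11) + 6 = 17 → 'r'
Result = "puaxtgr"


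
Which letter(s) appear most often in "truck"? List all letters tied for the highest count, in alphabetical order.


Word: "truck"
Letter counts:
  'c': 1
  'k': 1
  'r': 1
  't': 1
  'u': 1
Maximum count = 1
Most frequent = 'c', 'k', 'r', 't', 'u' (1 time each)


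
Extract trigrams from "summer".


Word: "summer" (length 6)
Number of trigrams = 6 - 3 + 1 = 4
  Position 0: "sum"
  Position 1: "umm"
  Position 2: "mme"
  Position 3: "mer"
Trigrams = "sum", "umm", "mme", "mer"


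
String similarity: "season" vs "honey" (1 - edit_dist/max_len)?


Word 1: "season" (length 6)
Word 2: "honey" (length 5)
One optimal edit sequence:
  1. delete 's'  (+1)
  2. substitute 'e' -> 'h'  (+1)
  3. substitute 'a' -> 'o'  (+1)
  4. substitute 's' -> 'n'  (+1)
  5. substitute 'o' -> 'e'  (+1)
  6. substitute 'n' -> 'y'  (+1)
Edit distance = 6
Max length = max(6, 5) = 6
Similarity = 1 - 6/6
= 0.0000


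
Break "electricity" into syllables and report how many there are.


Word: "electricity"
Syllable breakdown: e / lec / tric / i / ty
Counting: 5 parts
= 5 syllables


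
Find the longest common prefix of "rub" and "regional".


Word 1: "rub"
Word 2: "regional"
Comparing from start:
  Pos 0: 'r' == 'r'
  Pos 1: 'u' != 'e' (stop)
LCP = "r" (length 1)


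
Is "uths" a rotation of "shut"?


Word: "shut", Candidate: "uths"
Method: check if candidate is substring of word+word
"shutshut" contains "uths"? No
Is rotation = No


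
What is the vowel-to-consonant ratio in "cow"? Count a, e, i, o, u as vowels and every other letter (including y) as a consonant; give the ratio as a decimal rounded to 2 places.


Word: "cow"
Vowels (a,e,i,o,u): 1
Consonants: 2
Ratio = 1/2
= 0.50


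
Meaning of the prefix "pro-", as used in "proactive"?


Prefix: pro-
Example: proactive (pro- + active)
Meaning = forward / in favor of


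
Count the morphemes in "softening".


Word: "softening"
Morphemes: soft / -en / -ing
Each morpheme carries meaning
= 3 morphemes


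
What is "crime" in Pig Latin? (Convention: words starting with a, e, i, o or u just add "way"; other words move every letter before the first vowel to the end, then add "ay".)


Word: "crime"
Starts with consonant(s) → move to end, add 'ay'
Consonant cluster: "cr"
Pig Latin = "imecray"


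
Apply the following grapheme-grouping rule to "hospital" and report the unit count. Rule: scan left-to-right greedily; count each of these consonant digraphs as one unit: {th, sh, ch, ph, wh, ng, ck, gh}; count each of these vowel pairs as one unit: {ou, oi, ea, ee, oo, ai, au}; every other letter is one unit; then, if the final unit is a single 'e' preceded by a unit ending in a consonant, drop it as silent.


Word: "hospital" (8 letters)
Left-to-right scan:
  [1] 'h' (letter)
  [2] 'o' (letter)
  [3] 's' (letter)
  [4] 'p' (letter)
  [5] 'i' (letter)
  [6] 't' (letter)
  [7] 'a' (letter)
  [8] 'l' (letter)
Units from scan: 8
Sound units = 8 units


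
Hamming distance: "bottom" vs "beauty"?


Comparing character by character (same length = 6):
  Pos 0: 'b' vs 'b' =
  Pos 1: 'o' vs 'e' !=
  Pos 2: 't' vs 'a' !=
  Pos 3: 't' vs 'u' !=
  Pos 4: 'o' vs 't' !=
  Pos 5: 'm' vs 'y' !=
Hamming distance = 5


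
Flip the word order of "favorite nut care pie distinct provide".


Original: "favorite nut care pie distinct provide"
Words (1..n): favorite | nut | care | pie | distinct | provide
Reversed (n..1): provide | distinct | pie | care | nut | favorite
Result = "provide distinct pie care nut favorite"


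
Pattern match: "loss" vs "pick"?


Pattern of "loss": [0, 1, 2, 2]
Pattern of "pick": [0, 1, 2, 3]
Patterns do not match
Same pattern = No


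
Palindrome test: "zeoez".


Word: "zeoez"
Reversed: "zeoez"
Forward == Backward? zeoez == zeoez
Palindrome = Yes


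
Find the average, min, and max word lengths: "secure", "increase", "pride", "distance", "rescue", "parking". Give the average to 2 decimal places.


Lengths: "secure"=6, "increase"=8, "pride"=5, "distance"=8, "rescue"=6, "parking"=7
Sum = 40, Count = 6
Average = 40/6 = 6.67
= avg=6.67, min=5, max=8


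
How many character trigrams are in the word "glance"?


Word: "glance" (length 6)
Number of 3-grams = length - 3 + 1 = 6 - 3 + 1
= 4


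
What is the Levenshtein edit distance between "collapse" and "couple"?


Word 1: "collapse" (length 8)
Word 2: "couple" (length 6)
One optimal edit sequence (insert/delete/substitute each cost 1):
  1. keep 'c'
  2. keep 'o'
  3. delete 'l'  (+1)
  4. delete 'l'  (+1)
  5. substitute 'a' -> 'u'  (+1)
  6. keep 'p'
  7. substitute 's' -> 'l'  (+1)
  8. keep 'e'
Total edit operations: 4
Edit distance = 4


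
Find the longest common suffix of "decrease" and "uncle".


Word 1: "decrease"
Word 2: "uncle"
Comparing from end:
  Pos -1: 'e' == 'e'
  Pos -2: 's' != 'l' (stop)
LCS = "e" (length 1)


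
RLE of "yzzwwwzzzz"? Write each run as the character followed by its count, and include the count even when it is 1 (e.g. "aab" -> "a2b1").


String: "yzzwwwzzzz"
Scanning for consecutive runs:
  'y' x 1
  'z' x 2
  'w' x 3
  'z' x 4
RLE = "y1z2w3z4"


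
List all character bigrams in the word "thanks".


Word: "thanks" (length 6)
Number of bigrams = 6 - 2 + 1 = 5
  Position 0: "th"
  Position 1: "ha"
  Position 2: "an"
  Position 3: "nk"
  Position 4: "ks"
Bigrams = "th", "ha", "an", "nk", "ks"


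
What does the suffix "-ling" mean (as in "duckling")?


Suffix: -ling
Example: duckling = duck + -ling
Meaning = small / young


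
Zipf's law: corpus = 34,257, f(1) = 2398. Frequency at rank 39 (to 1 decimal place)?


Zipf's law: f(r) = f(1) / r
f(1) = 2398
f(39) = 2398 / 39
= 61.5 occurrences


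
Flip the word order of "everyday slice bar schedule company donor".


Original: "everyday slice bar schedule company donor"
Words (1..n): everyday | slice | bar | schedule | company | donor
Reversed (n..1): donor | company | schedule | bar | slice | everyday
Result = "donor company schedule bar slice everyday"


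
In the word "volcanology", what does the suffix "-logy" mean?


Suffix: -logy
Example: volcanology (volcano + -logy)
Meaning = study of


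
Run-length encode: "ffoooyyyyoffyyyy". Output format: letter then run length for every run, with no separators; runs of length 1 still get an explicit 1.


String: "ffoooyyyyoffyyyy"
Scanning for consecutive runs:
  'f' x 2
  'o' x 3
  'y' x 4
  'o' x 1
  'f' x 2
  'y' x 4
RLE = "f2o3y4o1f2y4"


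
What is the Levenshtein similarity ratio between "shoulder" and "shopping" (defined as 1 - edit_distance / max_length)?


Word 1: "shoulder" (length 8)
Word 2: "shopping" (length 8)
One optimal edit sequence:
  1. keep 's'
  2. keep 'h'
  3. keep 'o'
  4. substitute 'u' -> 'p'  (+1)
  5. substitute 'l' -> 'p'  (+1)
  6. substitute 'd' -> 'i'  (+1)
  7. substitute 'e' -> 'n'  (+1)
  8. substitute 'r' -> 'g'  (+1)
Edit distance = 5
Max length = max(8, 8) = 8
Similarity = 1 - 5/8
= 0.3750


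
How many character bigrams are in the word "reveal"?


Word: "reveal" (length 6)
Number of 2-grams = length - 2 + 1 = 6 - 2 + 1
= 5


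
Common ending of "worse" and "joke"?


Word 1: "worse"
Word 2: "joke"
Comparing from end:
  Pos -1: 'e' == 'e'
  Pos -2: 's' != 'k' (stop)
LCS = "e" (length 1)


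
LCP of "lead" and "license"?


Word 1: "lead"
Word 2: "license"
Comparing from start:
  Pos 0: 'l' == 'l'
  Pos 1: 'e' != 'i' (stop)
LCP = "l" (length 1)


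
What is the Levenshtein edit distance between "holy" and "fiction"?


Word 1: "holy" (length 4)
Word 2: "fiction" (length 7)
One optimal edit sequence (insert/delete/substitute each cost 1):
  1. insert 'f'  (+1)
  2. insert 'i'  (+1)
  3. insert 'c'  (+1)
  4. substitute 'h' -> 't'  (+1)
  5. substitute 'o' -> 'i'  (+1)
  6. substitute 'l' -> 'o'  (+1)
  7. substitute 'y' -> 'n'  (+1)
Total edit operations: 7
Edit distance = 7


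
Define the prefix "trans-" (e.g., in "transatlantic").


Prefix: trans-
Example: transatlantic = trans- + atlantic
Meaning = across


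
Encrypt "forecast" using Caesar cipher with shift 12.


Word: "forecast"
Shift: 12
Each letter → (letter + shift) mod 26:
  'f' (5) + 12 = 17 → 'r'
  'o' (14) + 12 = 0 → 'a'
  'r' (17) + 12 = 3 → 'd'
  'e' (4) + 12 = 16 → 'q'
  'c' (2) + 12 = 14 → 'o'
  'a' (0) + 12 = 12 → 'm'
  's' (18) + 12 = 4 → 'e'
  't' (19) + 12 = 5 → 'f'
Result = "radqomef"


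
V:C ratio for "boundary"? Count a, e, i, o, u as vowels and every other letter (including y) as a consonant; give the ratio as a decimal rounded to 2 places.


Word: "boundary"
Vowels (a,e,i,o,u): 3
Consonants: 5
Ratio = 3/5
= 0.60


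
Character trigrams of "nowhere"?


Word: "nowhere" (length 7)
Number of trigrams = 7 - 3 + 1 = 5
  Position 0: "now"
  Position 1: "owh"
  Position 2: "whe"
  Position 3: "her"
  Position 4: "ere"
Trigrams = "now", "owh", "whe", "her", "ere"


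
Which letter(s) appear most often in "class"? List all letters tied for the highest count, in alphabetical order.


Word: "class"
Letter counts:
  'a': 1
  'c': 1
  'l': 1
  's': 2
Maximum count = 2
Most frequent = 's' (2 times each)


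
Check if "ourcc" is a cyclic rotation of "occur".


Word: "occur", Candidate: "ourcc"
Method: check if candidate is substring of word+word
"occuroccur" contains "ourcc"? No
Is rotation = No


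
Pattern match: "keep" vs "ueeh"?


Pattern of "keep": [0, 1, 1, 2]
Pattern of "ueeh": [0, 1, 1, 2]
Patterns match
Same pattern = Yes


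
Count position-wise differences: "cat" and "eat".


Comparing character by character (same length = 3):
  Pos 0: 'c' vs 'e' !=
  Pos 1: 'a' vs 'a' =
  Pos 2: 't' vs 't' =
Hamming distance = 1


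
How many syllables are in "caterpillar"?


Word: "caterpillar"
Syllable breakdown: cat-er-pil-lar
Counting: 4 parts
= 4 syllables


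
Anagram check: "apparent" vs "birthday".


Word 1: "apparent" → sorted: aaenpprt
Word 2: "birthday" → sorted: abdhirty
Same letters? aaenpprt != abdhirty
Anagram = No


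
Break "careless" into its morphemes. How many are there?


Word: "careless"
Morphemes: care | -less
Each morpheme carries meaning
= 2 morphemes


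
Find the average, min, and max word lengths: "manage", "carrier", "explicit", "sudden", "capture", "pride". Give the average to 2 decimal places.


Lengths: "manage"=6, "carrier"=7, "explicit"=8, "sudden"=6, "capture"=7, "pride"=5
Sum = 39, Count = 6
Average = 39/6 = 6.50
= avg=6.50, min=5, max=8


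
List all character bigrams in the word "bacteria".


Word: "bacteria" (length 8)
Number of bigrams = 8 - 2 + 1 = 7
  Position 0: "ba"
  Position 1: "ac"
  Position 2: "ct"
  Position 3: "te"
  Position 4: "er"
  Position 5: "ri"
  Position 6: "ia"
Bigrams = "ba", "ac", "ct", "te", "er", "ri", "ia"


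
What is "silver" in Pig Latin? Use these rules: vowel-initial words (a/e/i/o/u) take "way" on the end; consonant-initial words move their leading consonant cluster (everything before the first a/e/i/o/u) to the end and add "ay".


Word: "silver"
Starts with consonant(s) → move to end, add 'ay'
Consonant cluster: "s"
Pig Latin = "ilversay"


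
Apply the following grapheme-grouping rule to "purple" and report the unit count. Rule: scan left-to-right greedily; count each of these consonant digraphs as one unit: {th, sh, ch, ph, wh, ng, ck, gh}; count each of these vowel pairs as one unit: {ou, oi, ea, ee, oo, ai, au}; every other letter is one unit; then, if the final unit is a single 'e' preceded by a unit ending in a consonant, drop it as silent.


Word: "purple" (6 letters)
Left-to-right scan:
  (1) 'p' (letter)
  (2) 'u' (letter)
  (3) 'r' (letter)
  (4) 'p' (letter)
  (5) 'l' (letter)
  (6) 'e' (letter)
Units from scan: 6
Final unit is 'e' after a consonant -> drop as silent (-1)
Sound units = 5 units


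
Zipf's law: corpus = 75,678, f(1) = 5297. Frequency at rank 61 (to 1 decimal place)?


Zipf's law: f(r) = f(1) / r
f(1) = 5297
f(61) = 5297 / 61
= 86.8 occurrences


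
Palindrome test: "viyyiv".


Word: "viyyiv"
Reversed: "viyyiv"
Forward == Backward? viyyiv == viyyiv
Palindrome = Yes


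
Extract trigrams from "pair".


Word: "pair" (length 4)
Number of trigrams = 4 - 3 + 1 = 2
  Position 0: "pai"
  Position 1: "air"
Trigrams = "pai", "air"


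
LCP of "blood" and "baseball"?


Word 1: "blood"
Word 2: "baseball"
Comparing from start:
  Pos 0: 'b' == 'b'
  Pos 1: 'l' != 'a' (stop)
LCP = "b" (length 1)


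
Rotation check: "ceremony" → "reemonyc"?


Word: "ceremony", Candidate: "reemonyc"
Method: check if candidate is substring of word+word
"ceremonyceremony" contains "reemonyc"? No
Is rotation = No


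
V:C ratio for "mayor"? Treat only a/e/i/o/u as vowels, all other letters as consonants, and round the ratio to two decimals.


Word: "mayor"
Vowels (a,e,i,o,u): 2
Consonants: 3
Ratio = 2/3
= 0.67


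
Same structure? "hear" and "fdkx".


Pattern of "hear": [0, 1, 2, 3]
Pattern of "fdkx": [0, 1, 2, 3]
Patterns match
Same pattern = Yes


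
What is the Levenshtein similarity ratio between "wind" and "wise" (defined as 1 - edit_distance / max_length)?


Word 1: "wind" (length 4)
Word 2: "wise" (length 4)
One optimal edit sequence:
  1. keep 'w'
  2. keep 'i'
  3. substitute 'n' -> 's'  (+1)
  4. substitute 'd' -> 'e'  (+1)
Edit distance = 2
Max length = max(4, 4) = 4
Similarity = 1 - 2/4
= 0.5000


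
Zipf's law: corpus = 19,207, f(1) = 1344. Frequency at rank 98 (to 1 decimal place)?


Zipf's law: f(r) = f(1) / r
f(1) = 1344
f(98) = 1344 / 98
= 13.7 occurrences


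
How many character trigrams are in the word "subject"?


Word: "subject" (length 7)
Number of 3-grams = length - 3 + 1 = 7 - 3 + 1
= 5


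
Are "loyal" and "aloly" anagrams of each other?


Word 1: "loyal" → sorted: alloy
Word 2: "aloly" → sorted: alloy
Same letters? alloy == alloy
Anagram = Yes


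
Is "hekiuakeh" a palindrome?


Word: "hekiuakeh"
Reversed: "hekauikeh"
Forward == Backward? hekiuakeh != hekauikeh
Palindrome = No


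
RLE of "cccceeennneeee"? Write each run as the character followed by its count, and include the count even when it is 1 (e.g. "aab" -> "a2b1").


String: "cccceeennneeee"
Scanning for consecutive runs:
  'c' x 4
  'e' x 3
  'n' x 3
  'e' x 4
RLE = "c4e3n3e4"


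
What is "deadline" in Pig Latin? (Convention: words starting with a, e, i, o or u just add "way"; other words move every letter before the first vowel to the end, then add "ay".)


Word: "deadline"
Starts with consonant(s) → move to end, add 'ay'
Consonant cluster: "d"
Pig Latin = "eadlineday"


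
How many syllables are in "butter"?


Word: "butter"
Syllable breakdown: but / ter
Counting: 2 parts
= 2 syllables


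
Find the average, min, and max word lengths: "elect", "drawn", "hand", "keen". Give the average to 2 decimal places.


Lengths: "elect"=5, "drawn"=5, "hand"=4, "keen"=4
Sum = 18, Count = 4
Average = 18/4 = 4.50
= avg=4.50, min=4, max=5


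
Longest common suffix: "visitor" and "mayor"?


Word 1: "visitor"
Word 2: "mayor"
Comparing from end:
  Pos -1: 'r' == 'r'
  Pos -2: 'o' == 'o'
  Pos -3: 't' != 'y' (stop)
LCS = "or" (length 2)


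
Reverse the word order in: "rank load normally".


Original: "rank load normally"
Words (1..n): rank | load | normally
Reversed (n..1): normally | load | rank
Result = "normally load rank"


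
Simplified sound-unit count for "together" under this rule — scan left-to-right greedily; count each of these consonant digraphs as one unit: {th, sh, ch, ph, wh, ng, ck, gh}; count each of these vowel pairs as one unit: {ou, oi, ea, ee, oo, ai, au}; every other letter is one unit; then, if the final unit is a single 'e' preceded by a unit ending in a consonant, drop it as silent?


Word: "together" (8 letters)
Left-to-right scan:
  (1) 't' (letter)
  (2) 'o' (letter)
  (3) 'g' (letter)
  (4) 'e' (letter)
  (5) 'th' (digraph)
  (6) 'e' (letter)
  (7) 'r' (letter)
Units from scan: 7
Sound units = 7 units


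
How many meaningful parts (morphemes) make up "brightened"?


Word: "brightened"
Morphemes: bright + -en + -ed
Each morpheme carries meaning
= 3 morphemes


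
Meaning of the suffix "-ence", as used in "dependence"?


Suffix: -ence
As in: dependence -> depend + -ence
Meaning = state of


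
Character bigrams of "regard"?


Word: "regard" (length 6)
Number of bigrams = 6 - 2 + 1 = 5
  Position 0: "re"
  Position 1: "eg"
  Position 2: "ga"
  Position 3: "ar"
  Position 4: "rd"
Bigrams = "re", "eg", "ga", "ar", "rd"


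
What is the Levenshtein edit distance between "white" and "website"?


Word 1: "white" (length 5)
Word 2: "website" (length 7)
One optimal edit sequence (insert/delete/substitute each cost 1):
  1. keep 'w'
  2. insert 'e'  (+1)
  3. insert 'b'  (+1)
  4. substitute 'h' -> 's'  (+1)
  5. keep 'i'
  6. keep 't'
  7. keep 'e'
Total edit operations: 3
Edit distance = 3


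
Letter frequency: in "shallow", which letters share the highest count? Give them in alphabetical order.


Word: "shallow"
Letter counts:
  'a': 1
  'h': 1
  'l': 2
  'o': 1
  's': 1
  'w': 1
Maximum count = 2
Most frequent = 'l' (2 times each)


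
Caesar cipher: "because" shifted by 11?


Word: "because"
Shift: 11
Each letter → (letter + shift) mod 26:
  'b' (1) + 11 = 12 → 'm'
  'e' (4) + 11 = 15 → 'p'
  'c' (2) + 11 = 13 → 'n'
  'a' (0) + 11 = 11 → 'l'
  'u' (20) + 11 = 5 → 'f'
  's' (18) + 11 = 3 → 'd'
  'e' (4) + 11 = 15 → 'p'
Result = "mpnlfdp"


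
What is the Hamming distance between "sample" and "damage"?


Comparing character by character (same length = 6):
  Pos 0: 's' vs 'd' !=
  Pos 1: 'a' vs 'a' =
  Pos 2: 'm' vs 'm' =
  Pos 3: 'p' vs 'a' !=
  Pos 4: 'l' vs 'g' !=
  Pos 5: 'e' vs 'e' =
Hamming distance = 3


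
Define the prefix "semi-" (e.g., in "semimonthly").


Prefix: semi-
As in: semimonthly -> semi- + monthly
Meaning = half


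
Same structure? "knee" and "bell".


Pattern of "knee": [0, 1, 2, 2]
Pattern of "bell": [0, 1, 2, 2]
Patterns match
Same pattern = Yes


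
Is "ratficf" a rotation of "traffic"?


Word: "traffic", Candidate: "ratficf"
Method: check if candidate is substring of word+word
"traffictraffic" contains "ratficf"? No
Is rotation = No


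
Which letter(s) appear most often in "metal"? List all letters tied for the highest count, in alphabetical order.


Word: "metal"
Letter counts:
  'a': 1
  'e': 1
  'l': 1
  'm': 1
  't': 1
Maximum count = 1
Most frequent = 'a', 'e', 'l', 'm', 't' (1 time each)


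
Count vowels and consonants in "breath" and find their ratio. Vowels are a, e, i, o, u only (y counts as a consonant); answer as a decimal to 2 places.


Word: "breath"
Vowels (a,e,i,o,u): 2
Consonants: 4
Ratio = 2/4
= 0.50


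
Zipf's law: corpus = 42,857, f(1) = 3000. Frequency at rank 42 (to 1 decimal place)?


Zipf's law: f(r) = f(1) / r
f(1) = 3000
f(42) = 3000 / 42
= 71.4 occurrences


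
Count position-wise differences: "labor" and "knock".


Comparing character by character (same length = 5):
  Pos 0: 'l' vs 'k' !=
  Pos 1: 'a' vs 'n' !=
  Pos 2: 'b' vs 'o' !=
  Pos 3: 'o' vs 'c' !=
  Pos 4: 'r' vs 'k' !=
Hamming distance = 5


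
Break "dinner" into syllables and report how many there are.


Word: "dinner"
Syllable breakdown: din | ner
Counting: 2 parts
= 2 syllables


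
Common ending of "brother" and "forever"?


Word 1: "brother"
Word 2: "forever"
Comparing from end:
  Pos -1: 'r' == 'r'
  Pos -2: 'e' == 'e'
  Pos -3: 'h' != 'v' (stop)
LCS = "er" (length 2)


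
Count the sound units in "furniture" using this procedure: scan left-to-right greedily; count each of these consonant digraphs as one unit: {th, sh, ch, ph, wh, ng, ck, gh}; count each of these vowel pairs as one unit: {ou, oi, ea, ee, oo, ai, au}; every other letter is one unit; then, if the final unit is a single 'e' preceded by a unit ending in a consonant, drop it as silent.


Word: "furniture" (9 letters)
Left-to-right scan:
  [1] 'f' (letter)
  [2] 'u' (letter)
  [3] 'r' (letter)
  [4] 'n' (letter)
  [5] 'i' (letter)
  [6] 't' (letter)
  [7] 'u' (letter)
  [8] 'r' (letter)
  [9] 'e' (letter)
Units from scan: 9
Final unit is 'e' after a consonant -> drop as silent (-1)
Sound units = 8 units


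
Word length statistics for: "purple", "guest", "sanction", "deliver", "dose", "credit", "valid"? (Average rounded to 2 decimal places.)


Lengths: "purple"=6, "guest"=5, "sanction"=8, "deliver"=7, "dose"=4, "credit"=6, "valid"=5
Sum = 41, Count = 7
Average = 41/7 = 5.86
= avg=5.86, min=4, max=8


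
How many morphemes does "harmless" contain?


Word: "harmless"
Morphemes: harm + -less
Each morpheme carries meaning
= 2 morphemes


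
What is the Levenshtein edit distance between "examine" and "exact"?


Word 1: "examine" (length 7)
Word 2: "exact" (length 5)
One optimal edit sequence (insert/delete/substitute each cost 1):
  1. keep 'e'
  2. keep 'x'
  3. keep 'a'
  4. delete 'm'  (+1)
  5. delete 'i'  (+1)
  6. substitute 'n' -> 'c'  (+1)
  7. substitute 'e' -> 't'  (+1)
Total edit operations: 4
Edit distance = 4


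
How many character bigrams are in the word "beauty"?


Word: "beauty" (length 6)
Number of 2-grams = length - 2 + 1 = 6 - 2 + 1
= 5


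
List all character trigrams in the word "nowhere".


Word: "nowhere" (length 7)
Number of trigrams = 7 - 3 + 1 = 5
  Position 0: "now"
  Position 1: "owh"
  Position 2: "whe"
  Position 3: "her"
  Position 4: "ere"
Trigrams = "now", "owh", "whe", "her", "ere"


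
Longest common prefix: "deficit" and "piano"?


Word 1: "deficit"
Word 2: "piano"
Comparing from start:
  Pos 0: 'd' != 'p' (stop)
LCP = "" (length 0)


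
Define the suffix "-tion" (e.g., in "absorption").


Suffix: -tion
Example: absorption = absorb + -tion, with a spelling change
Meaning = act or process


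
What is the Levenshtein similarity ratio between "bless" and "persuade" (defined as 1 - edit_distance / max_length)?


Word 1: "bless" (length 5)
Word 2: "persuade" (length 8)
One optimal edit sequence:
  1. substitute 'b' -> 'p'  (+1)
  2. substitute 'l' -> 'e'  (+1)
  3. substitute 'e' -> 'r'  (+1)
  4. keep 's'
  5. insert 'u'  (+1)
  6. insert 'a'  (+1)
  7. insert 'd'  (+1)
  8. substitute 's' -> 'e'  (+1)
Edit distance = 7
Max length = max(5, 8) = 8
Similarity = 1 - 7/8
= 0.1250


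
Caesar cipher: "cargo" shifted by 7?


Word: "cargo"
Shift: 7
Each letter → (letter + shift) mod 26:
  'c' (2) + 7 = 9 → 'j'
  'a' (0) + 7 = 7 → 'h'
  'r' (17) + 7 = 24 → 'y'
  'g' (6) + 7 = 13 → 'n'
  'o' (14) + 7 = 21 → 'v'
Result = "jhynv"


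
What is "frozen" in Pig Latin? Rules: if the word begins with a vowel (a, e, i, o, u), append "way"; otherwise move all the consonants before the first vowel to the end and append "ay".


Word: "frozen"
Starts with consonant(s) → move to end, add 'ay'
Consonant cluster: "fr"
Pig Latin = "ozenfray"


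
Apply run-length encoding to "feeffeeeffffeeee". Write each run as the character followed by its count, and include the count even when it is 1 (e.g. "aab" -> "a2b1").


String: "feeffeeeffffeeee"
Scanning for consecutive runs:
  'f' x 1
  'e' x 2
  'f' x 2
  'e' x 3
  'f' x 4
  'e' x 4
RLE = "f1e2f2e3f4e4"


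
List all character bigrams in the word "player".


Word: "player" (length 6)
Number of bigrams = 6 - 2 + 1 = 5
  Position 0: "pl"
  Position 1: "la"
  Position 2: "ay"
  Position 3: "ye"
  Position 4: "er"
Bigrams = "pl", "la", "ay", "ye", "er"


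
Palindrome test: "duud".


Word: "duud"
Reversed: "duud"
Forward == Backward? duud == duud
Palindrome = Yes


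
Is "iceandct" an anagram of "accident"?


Word 1: "accident" → sorted: accdeint
Word 2: "iceandct" → sorted: accdeint
Same letters? accdeint == accdeint
Anagram = Yes


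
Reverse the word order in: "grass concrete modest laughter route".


Original: "grass concrete modest laughter route"
Words (1..n): grass | concrete | modest | laughter | route
Reversed (n..1): route | laughter | modest | concrete | grass
Result = "route laughter modest concrete grass"


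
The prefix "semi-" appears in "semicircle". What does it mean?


Prefix: semi-
As in: semicircle -> semi- + circle
Meaning = half


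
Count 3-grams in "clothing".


Word: "clothing" (length 8)
Number of 3-grams = length - 3 + 1 = 8 - 3 + 1
= 6


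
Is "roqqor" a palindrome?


Word: "roqqor"
Reversed: "roqqor"
Forward == Backward? roqqor == roqqor
Palindrome = Yes


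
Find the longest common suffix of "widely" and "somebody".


Word 1: "widely"
Word 2: "somebody"
Comparing from end:
  Pos -1: 'y' == 'y'
  Pos -2: 'l' != 'd' (stop)
LCS = "y" (length 1)
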